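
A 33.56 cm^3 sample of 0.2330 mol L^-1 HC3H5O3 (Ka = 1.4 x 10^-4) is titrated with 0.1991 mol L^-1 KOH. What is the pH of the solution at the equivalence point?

n(HC3H5O3) = 0.2330 x 0.03356 = 0.007819 mol; V(KOH) at equivalence = 0.007819/0.1991 = 0.03927 L.
At equivalence all the acid is converted to C3H5O3-; total volume = 0.03356 + 0.03927 = 0.07283 L, so [C3H5O3-] = 0.007819/0.07283 = 0.1074 M.
Kb = Kw/Ka = 1.0e-14 / 1.4 x 10^-4 = 7.14e-11.
[OH^-] = sqrt(Kb x [C3H5O3-]) = sqrt(7.14e-11 x 0.1074) = 2.77e-6 M.
pOH = 5.56, so pH = 14.00 - 5.56 = 8.44.

8.44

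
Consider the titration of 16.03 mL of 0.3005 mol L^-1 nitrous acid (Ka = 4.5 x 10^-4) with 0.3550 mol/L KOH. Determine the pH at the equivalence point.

8.28

n(HNO2) = 0.3005 x 0.01603 = 0.004817 mol; V(KOH) at equivalence = 0.004817/0.3550 = 0.01357 L.
At equivalence all the acid is converted to NO2-; total volume = 0.01603 + 0.01357 = 0.02960 L, so [NO2-] = 0.004817/0.02960 = 0.1627 M.
Kb = Kw/Ka = 1.0e-14 / 4.5 x 10^-4 = 2.22e-11.
[OH^-] = sqrt(Kb x [NO2-]) = sqrt(2.22e-11 x 0.1627) = 1.90e-6 M.
pOH = 5.72, so pH = 14.00 - 5.72 = 8.28.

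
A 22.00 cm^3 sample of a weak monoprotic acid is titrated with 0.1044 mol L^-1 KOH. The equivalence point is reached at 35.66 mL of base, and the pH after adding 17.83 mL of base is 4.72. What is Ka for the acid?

1.9 x 10^-5

17.83 mL is half of the equivalence volume, so this is the half-equivalence point where [HA] = [A^-].
At half-equivalence pH = pKa, so pKa = 4.72.
Ka = 10^(-4.72) = 1.9 x 10^-5.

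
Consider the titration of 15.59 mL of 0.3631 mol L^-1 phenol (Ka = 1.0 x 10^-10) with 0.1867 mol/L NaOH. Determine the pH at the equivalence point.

n(C6H5OH) = 0.3631 x 0.01559 = 0.005661 mol; V(NaOH) at equivalence = 0.005661/0.1867 = 0.03032 L.
At equivalence all the acid is converted to C6H5O-; total volume = 0.01559 + 0.03032 = 0.04591 L, so [C6H5O-] = 0.005661/0.04591 = 0.1233 M.
Kb = Kw/Ka = 1.0e-14 / 1.0 x 10^-10 = 0.000100.
[OH^-] = sqrt(Kb x [C6H5O-]) = sqrt(0.000100 x 0.1233) = 0.00351 M.
pOH = 2.45, so pH = 14.00 - 2.45 = 11.55.

11.55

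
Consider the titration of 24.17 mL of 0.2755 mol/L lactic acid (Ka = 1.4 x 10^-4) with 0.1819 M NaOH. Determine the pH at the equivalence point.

n(HC3H5O3) = 0.2755 x 0.02417 = 0.006659 mol; V(NaOH) at equivalence = 0.006659/0.1819 = 0.03661 L.
At equivalence all the acid is converted to C3H5O3-; total volume = 0.02417 + 0.03661 = 0.06078 L, so [C3H5O3-] = 0.006659/0.06078 = 0.1096 M.
Kb = Kw/Ka = 1.0e-14 / 1.4 x 10^-4 = 7.14e-11.
[OH^-] = sqrt(Kb x [C3H5O3-]) = sqrt(7.14e-11 x 0.1096) = 2.80e-6 M.
pOH = 5.55, so pH = 14.00 - 5.55 = 8.45.

8.45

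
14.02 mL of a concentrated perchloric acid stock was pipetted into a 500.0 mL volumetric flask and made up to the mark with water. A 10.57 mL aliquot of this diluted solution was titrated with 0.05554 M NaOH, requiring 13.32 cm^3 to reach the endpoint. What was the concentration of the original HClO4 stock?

n(NaOH) = 0.05554 x 0.01332 = 0.0007398 mol.
n(HClO4) in the aliquot = 0.0007398 mol.
[diluted HClO4] = 0.0007398 / 0.01057 = 0.06999 M.
Dilution factor = 500.0/14.02 = 35.66, so [stock] = 0.06999 x 35.66 = 2.50 M.

2.50 M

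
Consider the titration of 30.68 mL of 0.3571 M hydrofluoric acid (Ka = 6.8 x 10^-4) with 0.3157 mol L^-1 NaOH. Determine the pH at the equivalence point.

n(HF) = 0.3571 x 0.03068 = 0.01096 mol; V(NaOH) at equivalence = 0.01096/0.3157 = 0.03470 L.
At equivalence all the acid is converted to F-; total volume = 0.03068 + 0.03470 = 0.06538 L, so [F-] = 0.01096/0.06538 = 0.1676 M.
Kb = Kw/Ka = 1.0e-14 / 6.8 x 10^-4 = 1.47e-11.
[OH^-] = sqrt(Kb x [F-]) = sqrt(1.47e-11 x 0.1676) = 1.57e-6 M.
pOH = 5.80, so pH = 14.00 - 5.80 = 8.20.

8.20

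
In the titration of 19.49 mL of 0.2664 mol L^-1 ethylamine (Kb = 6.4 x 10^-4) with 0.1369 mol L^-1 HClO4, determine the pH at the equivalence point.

5.92

n(C2H5NH2) = 0.2664 x 0.01949 = 0.005192 mol; V(HClO4) at equivalence = 0.005192/0.1369 = 0.03793 L.
At equivalence the base is fully converted to C2H5NH3+; total volume = 0.05742 L, so [C2H5NH3+] = 0.005192/0.05742 = 0.09043 M.
Ka(C2H5NH3+) = Kw/Kb = 1.0e-14 / 6.4 x 10^-4 = 1.56e-11.
[H^+] = sqrt(Ka x [C2H5NH3+]) = sqrt(1.56e-11 x 0.09043) = 1.19e-6 M.
pH = -log(1.19e-6) = 5.92.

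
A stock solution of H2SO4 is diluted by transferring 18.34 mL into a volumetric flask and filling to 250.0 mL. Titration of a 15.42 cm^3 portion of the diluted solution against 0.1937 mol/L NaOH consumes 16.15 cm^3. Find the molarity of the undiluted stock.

n(NaOH) = 0.1937 x 0.01615 = 0.003128 mol.
n(H2SO4) in the aliquot = 0.003128 x 1/2 = 0.001564 mol.
[diluted H2SO4] = 0.001564 / 0.01542 = 0.1014 M.
Dilution factor = 250.0/18.34 = 13.63, so [stock] = 0.1014 x 13.63 = 1.38 M.

1.38 M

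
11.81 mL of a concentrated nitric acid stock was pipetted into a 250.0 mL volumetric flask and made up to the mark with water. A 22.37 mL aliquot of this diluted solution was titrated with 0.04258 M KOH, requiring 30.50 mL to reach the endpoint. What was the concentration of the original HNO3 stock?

1.23 M

n(KOH) = 0.04258 x 0.03050 = 0.001299 mol.
n(HNO3) in the aliquot = 0.001299 mol.
[diluted HNO3] = 0.001299 / 0.02237 = 0.05805 M.
Dilution factor = 250.0/11.81 = 21.17, so [stock] = 0.05805 x 21.17 = 1.23 M.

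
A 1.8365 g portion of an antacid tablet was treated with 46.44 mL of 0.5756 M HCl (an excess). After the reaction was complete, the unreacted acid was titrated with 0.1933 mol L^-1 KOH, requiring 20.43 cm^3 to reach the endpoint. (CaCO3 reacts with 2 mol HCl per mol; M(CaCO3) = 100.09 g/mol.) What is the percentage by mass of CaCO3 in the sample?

Total n(HCl) added = 0.5756 x 0.04644 = 0.02673 mol.
n(KOH) used = 0.1933 x 0.02043 = 0.003949 mol, which equals the excess n(HCl).
So n(HCl) consumed by the sample = 0.02673 - 0.003949 = 0.02278 mol.
n(CaCO3) = 0.02278 / 2 = 0.01139 mol.
mass CaCO3 = 0.01139 x 100.09 = 1.140 g, so %CaCO3 = 1.140/1.8365 x 100 = 62.1%.

62.1%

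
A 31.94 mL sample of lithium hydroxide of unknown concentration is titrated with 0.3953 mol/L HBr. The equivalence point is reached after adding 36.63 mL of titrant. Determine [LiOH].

0.453 M

n(HBr) delivered = 0.3953 x 0.03663 = 0.01448 mol.
For a 1:1 reaction, n(LiOH) = 0.01448 mol.
[LiOH] = 0.01448 mol / 0.03194 L = 0.453 M.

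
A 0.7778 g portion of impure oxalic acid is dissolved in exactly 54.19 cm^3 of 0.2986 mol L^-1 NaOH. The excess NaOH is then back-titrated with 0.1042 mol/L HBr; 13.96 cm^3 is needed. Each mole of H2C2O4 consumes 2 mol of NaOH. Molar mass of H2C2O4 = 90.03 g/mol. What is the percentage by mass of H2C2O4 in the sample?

Total n(NaOH) added = 0.2986 x 0.05419 = 0.01618 mol.
n(HBr) used = 0.1042 x 0.01396 = 0.001455 mol, which equals the excess n(NaOH).
So n(NaOH) consumed by the sample = 0.01618 - 0.001455 = 0.01473 mol.
n(H2C2O4) = 0.01473 / 2 = 0.007363 mol.
mass H2C2O4 = 0.007363 x 90.03 = 0.6629 g, so %H2C2O4 = 0.6629/0.7778 x 100 = 85.2%.

85.2%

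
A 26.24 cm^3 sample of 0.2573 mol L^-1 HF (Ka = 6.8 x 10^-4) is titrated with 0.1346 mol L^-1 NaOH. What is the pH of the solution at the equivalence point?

8.06

n(HF) = 0.2573 x 0.02624 = 0.006752 mol; V(NaOH) at equivalence = 0.006752/0.1346 = 0.05016 L.
At equivalence all the acid is converted to F-; total volume = 0.02624 + 0.05016 = 0.07640 L, so [F-] = 0.006752/0.07640 = 0.08837 M.
Kb = Kw/Ka = 1.0e-14 / 6.8 x 10^-4 = 1.47e-11.
[OH^-] = sqrt(Kb x [F-]) = sqrt(1.47e-11 x 0.08837) = 1.14e-6 M.
pOH = 5.94, so pH = 14.00 - 5.94 = 8.06.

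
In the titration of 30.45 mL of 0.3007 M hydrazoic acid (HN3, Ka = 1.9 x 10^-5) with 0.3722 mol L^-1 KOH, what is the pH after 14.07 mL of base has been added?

4.85

Initial n(HN3) = 0.3007 x 0.03045 = 0.009156 mol.
n(KOH) added = 0.3722 x 0.01407 = 0.005237 mol, converting that many moles of HN3 to N3-.
Remaining n(HN3) = 0.003919 mol; n(N3-) = 0.005237 mol.
By Henderson-Hasselbalch, pH = pKa + log([A^-]/[HA]) = 4.72 + log(0.005237/0.003919) = 4.72 + (+0.13) = 4.85.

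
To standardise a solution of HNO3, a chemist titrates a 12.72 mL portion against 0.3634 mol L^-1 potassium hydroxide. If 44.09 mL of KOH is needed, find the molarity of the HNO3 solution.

n(KOH) delivered = 0.3634 x 0.04409 = 0.01602 mol.
For a 1:1 reaction, n(HNO3) = 0.01602 mol.
[HNO3] = 0.01602 mol / 0.01272 L = 1.26 M.

1.26 M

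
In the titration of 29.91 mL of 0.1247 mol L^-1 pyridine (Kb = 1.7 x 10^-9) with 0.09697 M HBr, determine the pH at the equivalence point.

n(C5H5N) = 0.1247 x 0.02991 = 0.003730 mol; V(HBr) at equivalence = 0.003730/0.09697 = 0.03846 L.
At equivalence the base is fully converted to C5H5NH+; total volume = 0.06837 L, so [C5H5NH+] = 0.003730/0.06837 = 0.05455 M.
Ka(C5H5NH+) = Kw/Kb = 1.0e-14 / 1.7 x 10^-9 = 5.88e-6.
[H^+] = sqrt(Ka x [C5H5NH+]) = sqrt(5.88e-6 x 0.05455) = 0.000566 M.
pH = -log(0.000566) = 3.25.

3.25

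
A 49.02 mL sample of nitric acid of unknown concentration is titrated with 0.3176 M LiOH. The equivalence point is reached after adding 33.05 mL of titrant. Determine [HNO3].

0.214 M

n(LiOH) delivered = 0.3176 x 0.03305 = 0.01050 mol.
For a 1:1 reaction, n(HNO3) = 0.01050 mol.
[HNO3] = 0.01050 mol / 0.04902 L = 0.214 M.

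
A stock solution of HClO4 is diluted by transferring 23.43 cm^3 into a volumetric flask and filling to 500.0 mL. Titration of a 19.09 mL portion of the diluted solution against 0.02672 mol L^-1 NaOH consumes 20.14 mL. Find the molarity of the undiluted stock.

0.602 M

n(NaOH) = 0.02672 x 0.02014 = 0.0005381 mol.
n(HClO4) in the aliquot = 0.0005381 mol.
[diluted HClO4] = 0.0005381 / 0.01909 = 0.02819 M.
Dilution factor = 500.0/23.43 = 21.34, so [stock] = 0.02819 x 21.34 = 0.602 M.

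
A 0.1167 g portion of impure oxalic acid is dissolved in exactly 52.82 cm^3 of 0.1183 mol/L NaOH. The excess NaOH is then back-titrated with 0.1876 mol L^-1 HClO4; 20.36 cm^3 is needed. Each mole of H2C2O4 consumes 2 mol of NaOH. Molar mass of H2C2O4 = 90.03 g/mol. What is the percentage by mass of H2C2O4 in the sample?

Total n(NaOH) added = 0.1183 x 0.05282 = 0.006249 mol.
n(HClO4) used = 0.1876 x 0.02036 = 0.003820 mol, which equals the excess n(NaOH).
So n(NaOH) consumed by the sample = 0.006249 - 0.003820 = 0.002429 mol.
n(H2C2O4) = 0.002429 / 2 = 0.001215 mol.
mass H2C2O4 = 0.001215 x 90.03 = 0.1093 g, so %H2C2O4 = 0.1093/0.1167 x 100 = 93.7%.

93.7%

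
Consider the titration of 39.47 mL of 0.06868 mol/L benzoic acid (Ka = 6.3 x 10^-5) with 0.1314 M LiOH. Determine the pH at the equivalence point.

8.43

n(C6H5COOH) = 0.06868 x 0.03947 = 0.002711 mol; V(LiOH) at equivalence = 0.002711/0.1314 = 0.02063 L.
At equivalence all the acid is converted to C6H5COO-; total volume = 0.03947 + 0.02063 = 0.06010 L, so [C6H5COO-] = 0.002711/0.06010 = 0.04510 M.
Kb = Kw/Ka = 1.0e-14 / 6.3 x 10^-5 = 1.59e-10.
[OH^-] = sqrt(Kb x [C6H5COO-]) = sqrt(1.59e-10 x 0.04510) = 2.68e-6 M.
pOH = 5.57, so pH = 14.00 - 5.57 = 8.43.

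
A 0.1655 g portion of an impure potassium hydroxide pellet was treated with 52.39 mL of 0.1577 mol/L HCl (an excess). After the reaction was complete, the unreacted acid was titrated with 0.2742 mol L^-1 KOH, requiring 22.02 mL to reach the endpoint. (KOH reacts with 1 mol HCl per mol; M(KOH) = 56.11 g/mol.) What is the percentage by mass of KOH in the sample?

75.4%

Total n(HCl) added = 0.1577 x 0.05239 = 0.008262 mol.
n(KOH) used = 0.2742 x 0.02202 = 0.006038 mol, which equals the excess n(HCl).
So n(HCl) consumed by the sample = 0.008262 - 0.006038 = 0.002224 mol.
n(KOH) = 0.002224 / 1 = 0.002224 mol.
mass KOH = 0.002224 x 56.11 = 0.1248 g, so %KOH = 0.1248/0.1655 x 100 = 75.4%.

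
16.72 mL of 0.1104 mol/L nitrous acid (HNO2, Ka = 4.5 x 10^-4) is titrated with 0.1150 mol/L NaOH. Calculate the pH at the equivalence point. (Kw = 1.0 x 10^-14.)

8.05

n(HNO2) = 0.1104 x 0.01672 = 0.001846 mol; V(NaOH) at equivalence = 0.001846/0.1150 = 0.01605 L.
At equivalence all the acid is converted to NO2-; total volume = 0.01672 + 0.01605 = 0.03277 L, so [NO2-] = 0.001846/0.03277 = 0.05633 M.
Kb = Kw/Ka = 1.0e-14 / 4.5 x 10^-4 = 2.22e-11.
[OH^-] = sqrt(Kb x [NO2-]) = sqrt(2.22e-11 x 0.05633) = 1.12e-6 M.
pOH = 5.95, so pH = 14.00 - 5.95 = 8.05.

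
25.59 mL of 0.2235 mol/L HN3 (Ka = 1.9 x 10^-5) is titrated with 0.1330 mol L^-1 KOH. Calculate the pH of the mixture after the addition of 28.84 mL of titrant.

Initial n(HN3) = 0.2235 x 0.02559 = 0.005719 mol.
n(KOH) added = 0.1330 x 0.02884 = 0.003836 mol, converting that many moles of HN3 to N3-.
Remaining n(HN3) = 0.001884 mol; n(N3-) = 0.003836 mol.
By Henderson-Hasselbalch, pH = pKa + log([A^-]/[HA]) = 4.72 + log(0.003836/0.001884) = 4.72 + (+0.31) = 5.03.

5.03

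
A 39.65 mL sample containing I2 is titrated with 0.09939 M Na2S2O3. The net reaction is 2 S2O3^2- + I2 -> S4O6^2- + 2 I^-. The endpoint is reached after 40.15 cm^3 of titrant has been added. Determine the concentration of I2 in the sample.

0.0503 M

n(Na2S2O3) = 0.09939 x 0.04015 = 0.003991 mol.
From the balanced equation, 2 mol Na2S2O3 reacts with 1 mol I2, so n(I2) = 0.003991 x 1/2 = 0.001995 mol.
[I2] = 0.001995 / 0.03965 L = 0.0503 M.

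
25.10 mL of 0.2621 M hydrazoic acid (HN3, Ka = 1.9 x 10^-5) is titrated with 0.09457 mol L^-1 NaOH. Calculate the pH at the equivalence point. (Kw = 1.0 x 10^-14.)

n(HN3) = 0.2621 x 0.02510 = 0.006579 mol; V(NaOH) at equivalence = 0.006579/0.09457 = 0.06956 L.
At equivalence all the acid is converted to N3-; total volume = 0.02510 + 0.06956 = 0.09466 L, so [N3-] = 0.006579/0.09466 = 0.06950 M.
Kb = Kw/Ka = 1.0e-14 / 1.9 x 10^-5 = 5.26e-10.
[OH^-] = sqrt(Kb x [N3-]) = sqrt(5.26e-10 x 0.06950) = 6.05e-6 M.
pOH = 5.22, so pH = 14.00 - 5.22 = 8.78.

8.78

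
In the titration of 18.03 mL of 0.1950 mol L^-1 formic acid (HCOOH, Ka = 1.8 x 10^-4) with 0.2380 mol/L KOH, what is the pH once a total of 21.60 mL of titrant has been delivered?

12.61

n(acid) = 0.1950 x 0.01803 = 0.003516 mol; n(KOH) added = 0.2380 x 0.02160 = 0.005141 mol.
Base is in excess by 0.005141 - 0.003516 = 0.001625 mol in a total volume of 0.03963 L.
[OH^-] = 0.001625/0.03963 = 0.04100 M, so pOH = 1.39 and pH = 14.00 - 1.39 = 12.61.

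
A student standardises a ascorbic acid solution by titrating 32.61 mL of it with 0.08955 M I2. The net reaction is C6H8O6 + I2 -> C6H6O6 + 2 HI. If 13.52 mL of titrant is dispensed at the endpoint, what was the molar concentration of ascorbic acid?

0.0371 M

n(I2) = 0.08955 x 0.01352 = 0.001211 mol.
From the balanced equation, 1 mol I2 reacts with 1 mol ascorbic acid, so n(ascorbic acid) = 0.001211 x 1/1 = 0.001211 mol.
[ascorbic acid] = 0.001211 / 0.03261 L = 0.0371 M.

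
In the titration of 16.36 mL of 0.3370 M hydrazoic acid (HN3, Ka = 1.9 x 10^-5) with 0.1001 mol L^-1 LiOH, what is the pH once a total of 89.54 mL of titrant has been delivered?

n(acid) = 0.3370 x 0.01636 = 0.005513 mol; n(LiOH) added = 0.1001 x 0.08954 = 0.008963 mol.
Base is in excess by 0.008963 - 0.005513 = 0.003450 mol in a total volume of 0.1059 L.
[OH^-] = 0.003450/0.1059 = 0.03257 M, so pOH = 1.49 and pH = 14.00 - 1.49 = 12.51.

12.51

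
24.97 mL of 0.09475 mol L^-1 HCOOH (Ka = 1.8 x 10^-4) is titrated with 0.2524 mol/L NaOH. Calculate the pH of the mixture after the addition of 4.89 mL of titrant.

3.78

Initial n(HCOOH) = 0.09475 x 0.02497 = 0.002366 mol.
n(NaOH) added = 0.2524 x 0.004890 = 0.001234 mol, converting that many moles of HCOOH to HCOO-.
Remaining n(HCOOH) = 0.001132 mol; n(HCOO-) = 0.001234 mol.
By Henderson-Hasselbalch, pH = pKa + log([A^-]/[HA]) = 3.74 + log(0.001234/0.001132) = 3.74 + (+0.04) = 3.78.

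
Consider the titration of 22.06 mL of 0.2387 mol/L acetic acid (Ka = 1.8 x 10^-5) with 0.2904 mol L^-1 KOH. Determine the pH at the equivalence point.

n(CH3COOH) = 0.2387 x 0.02206 = 0.005266 mol; V(KOH) at equivalence = 0.005266/0.2904 = 0.01813 L.
At equivalence all the acid is converted to CH3COO-; total volume = 0.02206 + 0.01813 = 0.04019 L, so [CH3COO-] = 0.005266/0.04019 = 0.1310 M.
Kb = Kw/Ka = 1.0e-14 / 1.8 x 10^-5 = 5.56e-10.
[OH^-] = sqrt(Kb x [CH3COO-]) = sqrt(5.56e-10 x 0.1310) = 8.53e-6 M.
pOH = 5.07, so pH = 14.00 - 5.07 = 8.93.

8.93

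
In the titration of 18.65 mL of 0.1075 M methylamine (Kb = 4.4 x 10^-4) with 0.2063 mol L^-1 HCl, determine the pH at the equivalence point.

5.90

n(CH3NH2) = 0.1075 x 0.01865 = 0.002005 mol; V(HCl) at equivalence = 0.002005/0.2063 = 0.009718 L.
At equivalence the base is fully converted to CH3NH3+; total volume = 0.02837 L, so [CH3NH3+] = 0.002005/0.02837 = 0.07067 M.
Ka(CH3NH3+) = Kw/Kb = 1.0e-14 / 4.4 x 10^-4 = 2.27e-11.
[H^+] = sqrt(Ka x [CH3NH3+]) = sqrt(2.27e-11 x 0.07067) = 1.27e-6 M.
pH = -log(1.27e-6) = 5.90.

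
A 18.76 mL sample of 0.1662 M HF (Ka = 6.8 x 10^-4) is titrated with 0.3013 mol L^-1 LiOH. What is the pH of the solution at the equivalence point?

n(HF) = 0.1662 x 0.01876 = 0.003118 mol; V(LiOH) at equivalence = 0.003118/0.3013 = 0.01035 L.
At equivalence all the acid is converted to F-; total volume = 0.01876 + 0.01035 = 0.02911 L, so [F-] = 0.003118/0.02911 = 0.1071 M.
Kb = Kw/Ka = 1.0e-14 / 6.8 x 10^-4 = 1.47e-11.
[OH^-] = sqrt(Kb x [F-]) = sqrt(1.47e-11 x 0.1071) = 1.26e-6 M.
pOH = 5.90, so pH = 14.00 - 5.90 = 8.10.

8.10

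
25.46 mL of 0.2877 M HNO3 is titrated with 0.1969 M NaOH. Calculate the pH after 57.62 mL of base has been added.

12.68

n(acid) = 0.2877 x 0.02546 = 0.007325 mol; n(NaOH) added = 0.1969 x 0.05762 = 0.01135 mol.
Base is in excess by 0.01135 - 0.007325 = 0.004021 mol in a total volume of 0.08308 L.
[OH^-] = 0.004021/0.08308 = 0.04839 M, so pOH = 1.32 and pH = 14.00 - 1.32 = 12.68.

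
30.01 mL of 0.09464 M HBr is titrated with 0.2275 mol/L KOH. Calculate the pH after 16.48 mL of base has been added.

12.29

n(acid) = 0.09464 x 0.03001 = 0.002840 mol; n(KOH) added = 0.2275 x 0.01648 = 0.003749 mol.
Base is in excess by 0.003749 - 0.002840 = 0.0009091 mol in a total volume of 0.04649 L.
[OH^-] = 0.0009091/0.04649 = 0.01955 M, so pOH = 1.71 and pH = 14.00 - 1.71 = 12.29.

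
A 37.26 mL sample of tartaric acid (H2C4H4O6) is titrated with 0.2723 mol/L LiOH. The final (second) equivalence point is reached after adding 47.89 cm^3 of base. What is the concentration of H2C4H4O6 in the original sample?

0.175 M

n(LiOH) = 0.2723 x 0.04789 = 0.01304 mol.
At the final (second) equivalence point, 2 mol OH^- react per mol H2C4H4O6, so n(H2C4H4O6) = 0.01304 / 2 = 0.006520 mol.
[H2C4H4O6] = 0.006520 / 0.03726 L = 0.175 M.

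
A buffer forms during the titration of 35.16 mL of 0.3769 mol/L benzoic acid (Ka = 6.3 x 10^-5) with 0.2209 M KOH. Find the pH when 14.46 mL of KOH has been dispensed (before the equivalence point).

3.70

Initial n(C6H5COOH) = 0.3769 x 0.03516 = 0.01325 mol.
n(KOH) added = 0.2209 x 0.01446 = 0.003194 mol, converting that many moles of C6H5COOH to C6H5COO-.
Remaining n(C6H5COOH) = 0.01006 mol; n(C6H5COO-) = 0.003194 mol.
By Henderson-Hasselbalch, pH = pKa + log([A^-]/[HA]) = 4.20 + log(0.003194/0.01006) = 4.20 + (-0.50) = 3.70.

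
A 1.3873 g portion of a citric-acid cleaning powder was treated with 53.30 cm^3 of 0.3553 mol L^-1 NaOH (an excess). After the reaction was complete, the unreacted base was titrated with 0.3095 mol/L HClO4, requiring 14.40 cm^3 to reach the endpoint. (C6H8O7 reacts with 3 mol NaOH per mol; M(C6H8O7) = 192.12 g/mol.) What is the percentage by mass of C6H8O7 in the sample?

Total n(NaOH) added = 0.3553 x 0.05330 = 0.01894 mol.
n(HClO4) used = 0.3095 x 0.01440 = 0.004457 mol, which equals the excess n(NaOH).
So n(NaOH) consumed by the sample = 0.01894 - 0.004457 = 0.01448 mol.
n(C6H8O7) = 0.01448 / 3 = 0.004827 mol.
mass C6H8O7 = 0.004827 x 192.12 = 0.9273 g, so %C6H8O7 = 0.9273/1.3873 x 100 = 66.8%.

66.8%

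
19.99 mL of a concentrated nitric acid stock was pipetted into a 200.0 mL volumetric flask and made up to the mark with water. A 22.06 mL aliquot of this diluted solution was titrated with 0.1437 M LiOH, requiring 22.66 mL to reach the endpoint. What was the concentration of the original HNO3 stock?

n(LiOH) = 0.1437 x 0.02266 = 0.003256 mol.
n(HNO3) in the aliquot = 0.003256 mol.
[diluted HNO3] = 0.003256 / 0.02206 = 0.1476 M.
Dilution factor = 200.0/19.99 = 10.01, so [stock] = 0.1476 x 10.01 = 1.48 M.

1.48 M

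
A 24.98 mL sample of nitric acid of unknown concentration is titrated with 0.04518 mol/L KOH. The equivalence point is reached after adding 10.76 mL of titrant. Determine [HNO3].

n(KOH) delivered = 0.04518 x 0.01076 = 0.0004861 mol.
For a 1:1 reaction, n(HNO3) = 0.0004861 mol.
[HNO3] = 0.0004861 mol / 0.02498 L = 0.0195 M.

0.0195 M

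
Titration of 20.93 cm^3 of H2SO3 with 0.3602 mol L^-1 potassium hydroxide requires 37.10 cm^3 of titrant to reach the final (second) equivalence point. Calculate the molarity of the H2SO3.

n(KOH) = 0.3602 x 0.03710 = 0.01336 mol.
At the final (second) equivalence point, 2 mol OH^- react per mol H2SO3, so n(H2SO3) = 0.01336 / 2 = 0.006682 mol.
[H2SO3] = 0.006682 / 0.02093 L = 0.319 M.

0.319 M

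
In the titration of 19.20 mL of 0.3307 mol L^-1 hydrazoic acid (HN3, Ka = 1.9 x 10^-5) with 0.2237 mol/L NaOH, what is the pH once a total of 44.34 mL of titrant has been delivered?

12.75

n(acid) = 0.3307 x 0.01920 = 0.006349 mol; n(NaOH) added = 0.2237 x 0.04434 = 0.009919 mol.
Base is in excess by 0.009919 - 0.006349 = 0.003569 mol in a total volume of 0.06354 L.
[OH^-] = 0.003569/0.06354 = 0.05618 M, so pOH = 1.25 and pH = 14.00 - 1.25 = 12.75.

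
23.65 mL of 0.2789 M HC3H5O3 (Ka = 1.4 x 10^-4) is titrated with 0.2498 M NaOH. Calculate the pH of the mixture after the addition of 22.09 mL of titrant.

4.56

Initial n(HC3H5O3) = 0.2789 x 0.02365 = 0.006596 mol.
n(NaOH) added = 0.2498 x 0.02209 = 0.005518 mol, converting that many moles of HC3H5O3 to C3H5O3-.
Remaining n(HC3H5O3) = 0.001078 mol; n(C3H5O3-) = 0.005518 mol.
By Henderson-Hasselbalch, pH = pKa + log([A^-]/[HA]) = 3.85 + log(0.005518/0.001078) = 3.85 + (+0.71) = 4.56.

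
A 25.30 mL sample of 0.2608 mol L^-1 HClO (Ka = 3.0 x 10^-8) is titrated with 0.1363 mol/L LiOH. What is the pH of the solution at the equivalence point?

n(HClO) = 0.2608 x 0.02530 = 0.006598 mol; V(LiOH) at equivalence = 0.006598/0.1363 = 0.04841 L.
At equivalence all the acid is converted to ClO-; total volume = 0.02530 + 0.04841 = 0.07371 L, so [ClO-] = 0.006598/0.07371 = 0.08952 M.
Kb = Kw/Ka = 1.0e-14 / 3.0 x 10^-8 = 3.33e-7.
[OH^-] = sqrt(Kb x [ClO-]) = sqrt(3.33e-7 x 0.08952) = 0.000173 M.
pOH = 3.76, so pH = 14.00 - 3.76 = 10.24.

10.24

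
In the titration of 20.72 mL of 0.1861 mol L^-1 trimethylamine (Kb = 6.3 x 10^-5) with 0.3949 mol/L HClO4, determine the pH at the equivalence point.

n((CH3)3N) = 0.1861 x 0.02072 = 0.003856 mol; V(HClO4) at equivalence = 0.003856/0.3949 = 0.009764 L.
At equivalence the base is fully converted to (CH3)3NH+; total volume = 0.03048 L, so [(CH3)3NH+] = 0.003856/0.03048 = 0.1265 M.
Ka((CH3)3NH+) = Kw/Kb = 1.0e-14 / 6.3 x 10^-5 = 1.59e-10.
[H^+] = sqrt(Ka x [(CH3)3NH+]) = sqrt(1.59e-10 x 0.1265) = 4.48e-6 M.
pH = -log(4.48e-6) = 5.35.

5.35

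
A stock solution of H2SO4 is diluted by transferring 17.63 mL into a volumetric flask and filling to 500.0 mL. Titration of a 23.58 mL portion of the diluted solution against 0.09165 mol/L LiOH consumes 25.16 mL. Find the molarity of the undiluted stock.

n(LiOH) = 0.09165 x 0.02516 = 0.002306 mol.
n(H2SO4) in the aliquot = 0.002306 x 1/2 = 0.001153 mol.
[diluted H2SO4] = 0.001153 / 0.02358 = 0.04890 M.
Dilution factor = 500.0/17.63 = 28.36, so [stock] = 0.04890 x 28.36 = 1.39 M.

1.39 M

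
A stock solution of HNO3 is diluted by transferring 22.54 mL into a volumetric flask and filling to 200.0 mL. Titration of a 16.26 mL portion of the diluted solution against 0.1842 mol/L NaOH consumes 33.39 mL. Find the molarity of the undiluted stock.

n(NaOH) = 0.1842 x 0.03339 = 0.006150 mol.
n(HNO3) in the aliquot = 0.006150 mol.
[diluted HNO3] = 0.006150 / 0.01626 = 0.3783 M.
Dilution factor = 200.0/22.54 = 8.873, so [stock] = 0.3783 x 8.873 = 3.36 M.

3.36 M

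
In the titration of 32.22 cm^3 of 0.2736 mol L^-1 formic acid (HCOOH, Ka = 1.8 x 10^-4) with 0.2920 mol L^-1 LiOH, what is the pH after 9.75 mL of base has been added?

Initial n(HCOOH) = 0.2736 x 0.03222 = 0.008815 mol.
n(LiOH) added = 0.2920 x 0.009750 = 0.002847 mol, converting that many moles of HCOOH to HCOO-.
Remaining n(HCOOH) = 0.005968 mol; n(HCOO-) = 0.002847 mol.
By Henderson-Hasselbalch, pH = pKa + log([A^-]/[HA]) = 3.74 + log(0.002847/0.005968) = 3.74 + (-0.32) = 3.42.

3.42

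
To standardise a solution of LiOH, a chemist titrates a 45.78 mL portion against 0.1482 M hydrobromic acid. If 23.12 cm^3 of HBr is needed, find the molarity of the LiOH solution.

n(HBr) delivered = 0.1482 x 0.02312 = 0.003426 mol.
For a 1:1 reaction, n(LiOH) = 0.003426 mol.
[LiOH] = 0.003426 mol / 0.04578 L = 0.0748 M.

0.0748 M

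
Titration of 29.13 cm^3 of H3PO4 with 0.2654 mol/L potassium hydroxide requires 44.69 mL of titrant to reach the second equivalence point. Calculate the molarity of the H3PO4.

0.204 M

n(KOH) = 0.2654 x 0.04469 = 0.01186 mol.
At the second equivalence point, 2 mol OH^- react per mol H3PO4, so n(H3PO4) = 0.01186 / 2 = 0.005930 mol.
[H3PO4] = 0.005930 / 0.02913 L = 0.204 M.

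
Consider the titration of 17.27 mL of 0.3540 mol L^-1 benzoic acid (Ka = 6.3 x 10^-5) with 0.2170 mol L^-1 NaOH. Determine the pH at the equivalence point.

8.66

n(C6H5COOH) = 0.3540 x 0.01727 = 0.006114 mol; V(NaOH) at equivalence = 0.006114/0.2170 = 0.02817 L.
At equivalence all the acid is converted to C6H5COO-; total volume = 0.01727 + 0.02817 = 0.04544 L, so [C6H5COO-] = 0.006114/0.04544 = 0.1345 M.
Kb = Kw/Ka = 1.0e-14 / 6.3 x 10^-5 = 1.59e-10.
[OH^-] = sqrt(Kb x [C6H5COO-]) = sqrt(1.59e-10 x 0.1345) = 4.62e-6 M.
pOH = 5.34, so pH = 14.00 - 5.34 = 8.66.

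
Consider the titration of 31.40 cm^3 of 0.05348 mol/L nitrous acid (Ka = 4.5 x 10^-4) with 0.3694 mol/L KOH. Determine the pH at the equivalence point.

8.01

n(HNO2) = 0.05348 x 0.03140 = 0.001679 mol; V(KOH) at equivalence = 0.001679/0.3694 = 0.004546 L.
At equivalence all the acid is converted to NO2-; total volume = 0.03140 + 0.004546 = 0.03595 L, so [NO2-] = 0.001679/0.03595 = 0.04672 M.
Kb = Kw/Ka = 1.0e-14 / 4.5 x 10^-4 = 2.22e-11.
[OH^-] = sqrt(Kb x [NO2-]) = sqrt(2.22e-11 x 0.04672) = 1.02e-6 M.
pOH = 5.99, so pH = 14.00 - 5.99 = 8.01.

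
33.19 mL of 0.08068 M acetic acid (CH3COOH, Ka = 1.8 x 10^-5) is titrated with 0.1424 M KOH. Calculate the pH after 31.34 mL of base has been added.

n(acid) = 0.08068 x 0.03319 = 0.002678 mol; n(KOH) added = 0.1424 x 0.03134 = 0.004463 mol.
Base is in excess by 0.004463 - 0.002678 = 0.001785 mol in a total volume of 0.06453 L.
[OH^-] = 0.001785/0.06453 = 0.02766 M, so pOH = 1.56 and pH = 14.00 - 1.56 = 12.44.

12.44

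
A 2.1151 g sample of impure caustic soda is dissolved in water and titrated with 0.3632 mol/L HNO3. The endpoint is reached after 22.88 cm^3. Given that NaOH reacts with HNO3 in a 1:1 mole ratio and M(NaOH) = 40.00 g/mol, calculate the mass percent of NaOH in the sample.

15.7%

n(HNO3) = 0.3632 x 0.02288 = 0.008310 mol.
n(NaOH) = 0.008310 / 1 = 0.008310 mol.
mass of NaOH = 0.008310 x 40.00 = 0.3324 g.
% purity = 0.3324 / 2.1151 x 100 = 15.7%.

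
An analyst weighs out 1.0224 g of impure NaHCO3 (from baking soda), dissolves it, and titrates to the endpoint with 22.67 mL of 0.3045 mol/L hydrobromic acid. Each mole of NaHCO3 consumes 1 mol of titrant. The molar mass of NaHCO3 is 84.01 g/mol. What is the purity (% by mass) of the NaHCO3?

n(HBr) = 0.3045 x 0.02267 = 0.006903 mol.
n(NaHCO3) = 0.006903 / 1 = 0.006903 mol.
mass of NaHCO3 = 0.006903 x 84.01 = 0.5799 g.
% purity = 0.5799 / 1.0224 x 100 = 56.7%.

56.7%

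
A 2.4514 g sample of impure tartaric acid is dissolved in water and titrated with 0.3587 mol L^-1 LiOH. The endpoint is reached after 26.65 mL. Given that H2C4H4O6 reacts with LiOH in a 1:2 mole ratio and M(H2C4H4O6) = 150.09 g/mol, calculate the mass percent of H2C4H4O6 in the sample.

29.3%

n(LiOH) = 0.3587 x 0.02665 = 0.009559 mol.
n(H2C4H4O6) = 0.009559 / 2 = 0.004780 mol.
mass of H2C4H4O6 = 0.004780 x 150.09 = 0.7174 g.
% purity = 0.7174 / 2.4514 x 100 = 29.3%.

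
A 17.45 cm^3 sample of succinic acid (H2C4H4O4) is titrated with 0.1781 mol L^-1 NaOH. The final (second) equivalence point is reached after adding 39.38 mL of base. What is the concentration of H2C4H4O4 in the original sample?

0.201 M

n(NaOH) = 0.1781 x 0.03938 = 0.007014 mol.
At the final (second) equivalence point, 2 mol OH^- react per mol H2C4H4O4, so n(H2C4H4O4) = 0.007014 / 2 = 0.003507 mol.
[H2C4H4O4] = 0.003507 / 0.01745 L = 0.201 M.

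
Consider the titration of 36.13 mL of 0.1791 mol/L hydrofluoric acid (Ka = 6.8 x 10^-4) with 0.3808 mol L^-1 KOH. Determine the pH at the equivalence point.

8.13

n(HF) = 0.1791 x 0.03613 = 0.006471 mol; V(KOH) at equivalence = 0.006471/0.3808 = 0.01699 L.
At equivalence all the acid is converted to F-; total volume = 0.03613 + 0.01699 = 0.05312 L, so [F-] = 0.006471/0.05312 = 0.1218 M.
Kb = Kw/Ka = 1.0e-14 / 6.8 x 10^-4 = 1.47e-11.
[OH^-] = sqrt(Kb x [F-]) = sqrt(1.47e-11 x 0.1218) = 1.34e-6 M.
pOH = 5.87, so pH = 14.00 - 5.87 = 8.13.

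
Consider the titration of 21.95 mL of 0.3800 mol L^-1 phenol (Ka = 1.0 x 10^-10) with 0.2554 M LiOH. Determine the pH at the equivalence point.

11.59

n(C6H5OH) = 0.3800 x 0.02195 = 0.008341 mol; V(LiOH) at equivalence = 0.008341/0.2554 = 0.03266 L.
At equivalence all the acid is converted to C6H5O-; total volume = 0.02195 + 0.03266 = 0.05461 L, so [C6H5O-] = 0.008341/0.05461 = 0.1527 M.
Kb = Kw/Ka = 1.0e-14 / 1.0 x 10^-10 = 0.000100.
[OH^-] = sqrt(Kb x [C6H5O-]) = sqrt(0.000100 x 0.1527) = 0.00391 M.
pOH = 2.41, so pH = 14.00 - 2.41 = 11.59.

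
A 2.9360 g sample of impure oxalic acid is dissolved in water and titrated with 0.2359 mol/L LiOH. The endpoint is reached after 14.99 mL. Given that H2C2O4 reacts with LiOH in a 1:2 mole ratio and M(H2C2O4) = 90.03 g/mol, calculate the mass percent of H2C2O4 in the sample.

5.42%

n(LiOH) = 0.2359 x 0.01499 = 0.003536 mol.
n(H2C2O4) = 0.003536 / 2 = 0.001768 mol.
mass of H2C2O4 = 0.001768 x 90.03 = 0.1592 g.
% purity = 0.1592 / 2.9360 x 100 = 5.42%.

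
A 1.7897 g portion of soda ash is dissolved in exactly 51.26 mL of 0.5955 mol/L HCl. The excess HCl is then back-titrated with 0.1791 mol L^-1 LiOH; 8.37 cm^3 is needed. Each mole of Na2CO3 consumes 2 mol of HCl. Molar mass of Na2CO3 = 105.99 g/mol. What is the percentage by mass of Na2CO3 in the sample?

85.9%

Total n(HCl) added = 0.5955 x 0.05126 = 0.03053 mol.
n(LiOH) used = 0.1791 x 0.008370 = 0.001499 mol, which equals the excess n(HCl).
So n(HCl) consumed by the sample = 0.03053 - 0.001499 = 0.02903 mol.
n(Na2CO3) = 0.02903 / 2 = 0.01451 mol.
mass Na2CO3 = 0.01451 x 105.99 = 1.538 g, so %Na2CO3 = 1.538/1.7897 x 100 = 85.9%.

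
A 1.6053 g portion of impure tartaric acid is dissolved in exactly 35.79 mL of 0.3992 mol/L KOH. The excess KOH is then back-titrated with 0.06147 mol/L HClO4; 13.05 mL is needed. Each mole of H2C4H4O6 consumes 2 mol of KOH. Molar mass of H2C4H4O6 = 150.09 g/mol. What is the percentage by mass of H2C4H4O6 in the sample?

63.0%

Total n(KOH) added = 0.3992 x 0.03579 = 0.01429 mol.
n(HClO4) used = 0.06147 x 0.01305 = 0.0008022 mol, which equals the excess n(KOH).
So n(KOH) consumed by the sample = 0.01429 - 0.0008022 = 0.01349 mol.
n(H2C4H4O6) = 0.01349 / 2 = 0.006743 mol.
mass H2C4H4O6 = 0.006743 x 150.09 = 1.012 g, so %H2C4H4O6 = 1.012/1.6053 x 100 = 63.0%.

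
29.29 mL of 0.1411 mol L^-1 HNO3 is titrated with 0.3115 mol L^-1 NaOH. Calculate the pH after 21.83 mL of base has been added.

12.72

n(acid) = 0.1411 x 0.02929 = 0.004133 mol; n(NaOH) added = 0.3115 x 0.02183 = 0.006800 mol.
Base is in excess by 0.006800 - 0.004133 = 0.002667 mol in a total volume of 0.05112 L.
[OH^-] = 0.002667/0.05112 = 0.05218 M, so pOH = 1.28 and pH = 14.00 - 1.28 = 12.72.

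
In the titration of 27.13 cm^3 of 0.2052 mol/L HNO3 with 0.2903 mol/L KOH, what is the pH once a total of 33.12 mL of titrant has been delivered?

n(acid) = 0.2052 x 0.02713 = 0.005567 mol; n(KOH) added = 0.2903 x 0.03312 = 0.009615 mol.
Base is in excess by 0.009615 - 0.005567 = 0.004048 mol in a total volume of 0.06025 L.
[OH^-] = 0.004048/0.06025 = 0.06718 M, so pOH = 1.17 and pH = 14.00 - 1.17 = 12.83.

12.83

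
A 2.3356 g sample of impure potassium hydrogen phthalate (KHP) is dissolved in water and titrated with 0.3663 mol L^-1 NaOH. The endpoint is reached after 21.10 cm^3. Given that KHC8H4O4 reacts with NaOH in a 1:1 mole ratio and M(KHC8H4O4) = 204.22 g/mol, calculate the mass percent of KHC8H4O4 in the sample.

67.6%

n(NaOH) = 0.3663 x 0.02110 = 0.007729 mol.
n(KHC8H4O4) = 0.007729 / 1 = 0.007729 mol.
mass of KHC8H4O4 = 0.007729 x 204.22 = 1.578 g.
% purity = 1.578 / 2.3356 x 100 = 67.6%.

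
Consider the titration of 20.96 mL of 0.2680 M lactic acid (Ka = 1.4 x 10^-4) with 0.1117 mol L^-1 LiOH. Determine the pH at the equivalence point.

8.38

n(HC3H5O3) = 0.2680 x 0.02096 = 0.005617 mol; V(LiOH) at equivalence = 0.005617/0.1117 = 0.05029 L.
At equivalence all the acid is converted to C3H5O3-; total volume = 0.02096 + 0.05029 = 0.07125 L, so [C3H5O3-] = 0.005617/0.07125 = 0.07884 M.
Kb = Kw/Ka = 1.0e-14 / 1.4 x 10^-4 = 7.14e-11.
[OH^-] = sqrt(Kb x [C3H5O3-]) = sqrt(7.14e-11 x 0.07884) = 2.37e-6 M.
pOH = 5.62, so pH = 14.00 - 5.62 = 8.38.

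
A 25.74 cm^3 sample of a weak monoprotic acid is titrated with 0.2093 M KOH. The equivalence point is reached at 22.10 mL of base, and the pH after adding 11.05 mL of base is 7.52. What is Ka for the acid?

3.0 x 10^-8

11.05 mL is half of the equivalence volume, so this is the half-equivalence point where [HA] = [A^-].
At half-equivalence pH = pKa, so pKa = 7.52.
Ka = 10^(-7.52) = 3.0 x 10^-8.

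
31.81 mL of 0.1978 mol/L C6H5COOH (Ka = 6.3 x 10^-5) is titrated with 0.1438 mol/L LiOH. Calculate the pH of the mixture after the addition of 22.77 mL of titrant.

4.24

Initial n(C6H5COOH) = 0.1978 x 0.03181 = 0.006292 mol.
n(LiOH) added = 0.1438 x 0.02277 = 0.003274 mol, converting that many moles of C6H5COOH to C6H5COO-.
Remaining n(C6H5COOH) = 0.003018 mol; n(C6H5COO-) = 0.003274 mol.
By Henderson-Hasselbalch, pH = pKa + log([A^-]/[HA]) = 4.20 + log(0.003274/0.003018) = 4.20 + (+0.04) = 4.24.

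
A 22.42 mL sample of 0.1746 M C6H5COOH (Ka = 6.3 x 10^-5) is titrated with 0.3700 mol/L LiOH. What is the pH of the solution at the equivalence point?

n(C6H5COOH) = 0.1746 x 0.02242 = 0.003915 mol; V(LiOH) at equivalence = 0.003915/0.3700 = 0.01058 L.
At equivalence all the acid is converted to C6H5COO-; total volume = 0.02242 + 0.01058 = 0.03300 L, so [C6H5COO-] = 0.003915/0.03300 = 0.1186 M.
Kb = Kw/Ka = 1.0e-14 / 6.3 x 10^-5 = 1.59e-10.
[OH^-] = sqrt(Kb x [C6H5COO-]) = sqrt(1.59e-10 x 0.1186) = 4.34e-6 M.
pOH = 5.36, so pH = 14.00 - 5.36 = 8.64.

8.64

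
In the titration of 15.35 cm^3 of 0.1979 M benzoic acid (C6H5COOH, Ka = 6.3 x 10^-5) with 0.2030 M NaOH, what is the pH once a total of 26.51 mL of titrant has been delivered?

n(acid) = 0.1979 x 0.01535 = 0.003038 mol; n(NaOH) added = 0.2030 x 0.02651 = 0.005382 mol.
Base is in excess by 0.005382 - 0.003038 = 0.002344 mol in a total volume of 0.04186 L.
[OH^-] = 0.002344/0.04186 = 0.05599 M, so pOH = 1.25 and pH = 14.00 - 1.25 = 12.75.

12.75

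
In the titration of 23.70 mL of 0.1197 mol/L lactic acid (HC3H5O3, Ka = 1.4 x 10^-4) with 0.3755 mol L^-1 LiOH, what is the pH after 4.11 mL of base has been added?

3.93

Initial n(HC3H5O3) = 0.1197 x 0.02370 = 0.002837 mol.
n(LiOH) added = 0.3755 x 0.004110 = 0.001543 mol, converting that many moles of HC3H5O3 to C3H5O3-.
Remaining n(HC3H5O3) = 0.001294 mol; n(C3H5O3-) = 0.001543 mol.
By Henderson-Hasselbalch, pH = pKa + log([A^-]/[HA]) = 3.85 + log(0.001543/0.001294) = 3.85 + (+0.08) = 3.93.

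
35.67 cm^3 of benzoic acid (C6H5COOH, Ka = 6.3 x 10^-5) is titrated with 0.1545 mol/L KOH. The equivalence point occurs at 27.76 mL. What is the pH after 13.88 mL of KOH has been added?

13.88 mL is exactly half the equivalence volume (27.76/2), i.e. the half-equivalence point.
There, n(HA) = n(A^-), so pH = pKa = -log(6.3 x 10^-5) = 4.20.

4.20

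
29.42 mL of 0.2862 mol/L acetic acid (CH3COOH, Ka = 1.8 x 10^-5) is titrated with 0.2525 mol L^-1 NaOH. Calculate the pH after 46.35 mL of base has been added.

n(acid) = 0.2862 x 0.02942 = 0.008420 mol; n(NaOH) added = 0.2525 x 0.04635 = 0.01170 mol.
Base is in excess by 0.01170 - 0.008420 = 0.003283 mol in a total volume of 0.07577 L.
[OH^-] = 0.003283/0.07577 = 0.04333 M, so pOH = 1.36 and pH = 14.00 - 1.36 = 12.64.

12.64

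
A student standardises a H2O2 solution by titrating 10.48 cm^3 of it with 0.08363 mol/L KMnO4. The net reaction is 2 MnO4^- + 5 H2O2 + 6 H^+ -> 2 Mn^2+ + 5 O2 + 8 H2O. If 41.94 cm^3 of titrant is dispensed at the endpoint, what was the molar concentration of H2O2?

n(KMnO4) = 0.08363 x 0.04194 = 0.003507 mol.
From the balanced equation, 2 mol KMnO4 reacts with 5 mol H2O2, so n(H2O2) = 0.003507 x 5/2 = 0.008769 mol.
[H2O2] = 0.008769 / 0.01048 L = 0.837 M.

0.837 M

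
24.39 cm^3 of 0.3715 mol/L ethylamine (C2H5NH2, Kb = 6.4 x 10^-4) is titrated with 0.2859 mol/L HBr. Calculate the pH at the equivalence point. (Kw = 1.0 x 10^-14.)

n(C2H5NH2) = 0.3715 x 0.02439 = 0.009061 mol; V(HBr) at equivalence = 0.009061/0.2859 = 0.03169 L.
At equivalence the base is fully converted to C2H5NH3+; total volume = 0.05608 L, so [C2H5NH3+] = 0.009061/0.05608 = 0.1616 M.
Ka(C2H5NH3+) = Kw/Kb = 1.0e-14 / 6.4 x 10^-4 = 1.56e-11.
[H^+] = sqrt(Ka x [C2H5NH3+]) = sqrt(1.56e-11 x 0.1616) = 1.59e-6 M.
pH = -log(1.59e-6) = 5.80.

5.80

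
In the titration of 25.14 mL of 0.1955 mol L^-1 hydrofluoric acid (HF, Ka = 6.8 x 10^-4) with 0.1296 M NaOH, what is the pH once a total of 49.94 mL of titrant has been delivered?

12.32

n(acid) = 0.1955 x 0.02514 = 0.004915 mol; n(NaOH) added = 0.1296 x 0.04994 = 0.006472 mol.
Base is in excess by 0.006472 - 0.004915 = 0.001557 mol in a total volume of 0.07508 L.
[OH^-] = 0.001557/0.07508 = 0.02074 M, so pOH = 1.68 and pH = 14.00 - 1.68 = 12.32.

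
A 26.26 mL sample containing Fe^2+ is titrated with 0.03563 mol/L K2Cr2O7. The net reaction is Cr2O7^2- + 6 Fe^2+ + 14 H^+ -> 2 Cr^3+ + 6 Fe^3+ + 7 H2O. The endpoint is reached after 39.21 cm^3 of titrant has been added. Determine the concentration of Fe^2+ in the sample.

n(K2Cr2O7) = 0.03563 x 0.03921 = 0.001397 mol.
From the balanced equation, 1 mol K2Cr2O7 reacts with 6 mol Fe^2+, so n(Fe^2+) = 0.001397 x 6/1 = 0.008382 mol.
[Fe^2+] = 0.008382 / 0.02626 L = 0.319 M.

0.319 M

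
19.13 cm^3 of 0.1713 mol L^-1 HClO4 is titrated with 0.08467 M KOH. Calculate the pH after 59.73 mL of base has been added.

n(acid) = 0.1713 x 0.01913 = 0.003277 mol; n(KOH) added = 0.08467 x 0.05973 = 0.005057 mol.
Base is in excess by 0.005057 - 0.003277 = 0.001780 mol in a total volume of 0.07886 L.
[OH^-] = 0.001780/0.07886 = 0.02258 M, so pOH = 1.65 and pH = 14.00 - 1.65 = 12.35.

12.35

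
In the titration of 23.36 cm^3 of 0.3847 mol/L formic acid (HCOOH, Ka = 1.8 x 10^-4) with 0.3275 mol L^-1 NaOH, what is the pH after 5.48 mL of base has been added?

Initial n(HCOOH) = 0.3847 x 0.02336 = 0.008987 mol.
n(NaOH) added = 0.3275 x 0.005480 = 0.001795 mol, converting that many moles of HCOOH to HCOO-.
Remaining n(HCOOH) = 0.007192 mol; n(HCOO-) = 0.001795 mol.
By Henderson-Hasselbalch, pH = pKa + log([A^-]/[HA]) = 3.74 + log(0.001795/0.007192) = 3.74 + (-0.60) = 3.14.

3.14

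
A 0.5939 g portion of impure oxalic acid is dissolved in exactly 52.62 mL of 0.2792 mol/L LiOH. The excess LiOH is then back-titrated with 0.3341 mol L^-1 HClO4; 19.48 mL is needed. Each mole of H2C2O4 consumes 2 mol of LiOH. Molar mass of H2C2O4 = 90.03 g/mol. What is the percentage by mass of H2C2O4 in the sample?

62.0%

Total n(LiOH) added = 0.2792 x 0.05262 = 0.01469 mol.
n(HClO4) used = 0.3341 x 0.01948 = 0.006508 mol, which equals the excess n(LiOH).
So n(LiOH) consumed by the sample = 0.01469 - 0.006508 = 0.008183 mol.
n(H2C2O4) = 0.008183 / 2 = 0.004092 mol.
mass H2C2O4 = 0.004092 x 90.03 = 0.3684 g, so %H2C2O4 = 0.3684/0.5939 x 100 = 62.0%.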